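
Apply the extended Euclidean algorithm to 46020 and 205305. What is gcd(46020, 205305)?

Apply Euclid's algorithm to 205305 and 46020:
205305 = 4·46020 + 21225
46020 = 2·21225 + 3570
21225 = 5·3570 + 3375
3570 = 1·3375 + 195
3375 = 17·195 + 60
195 = 3·60 + 15
60 = 4·15 + 0
gcd(46020, 205305) = 15.
Back-substituting:
15 = 195 − 3·60
15 = −3·3375 + 52·195
15 = 52·3570 − 55·3375
15 = −55·21225 + 327·3570
15 = 327·46020 − 709·21225
15 = −709·205305 + 3163·46020
So 15 = (-709)·205305 + (3163)·46020.

15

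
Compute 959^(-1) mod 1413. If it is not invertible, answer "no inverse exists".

1136

Apply the Euclidean algorithm to 1413 and 959:
1413 = 1*959 + 454
959 = 2*454 + 51
454 = 8*51 + 46
51 = 1*46 + 5
46 = 9*5 + 1
5 = 5*1 + 0
The gcd is 1. Working backward:
1 = 46 − 9·5
1 = −9·51 + 10·46
1 = 10·454 − 89·51
1 = −89·959 + 188·454
1 = 188·1413 − 277·959
Hence 959⁻¹ ≡ -277 ≡ 1136 (mod 1413).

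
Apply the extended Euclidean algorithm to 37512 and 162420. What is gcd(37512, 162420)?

12

Apply Euclid's algorithm to 162420 and 37512:
162420 = 4·37512 + 12372
37512 = 3·12372 + 396
12372 = 31·396 + 96
396 = 4·96 + 12
96 = 8·12 + 0
gcd(37512, 162420) = 12.
Working backward:
12 = 396 − 4·96
12 = −4·12372 + 125·396
12 = 125·37512 − 379·12372
12 = −379·162420 + 1641·37512
So 12 = (-379)·162420 + (1641)·37512.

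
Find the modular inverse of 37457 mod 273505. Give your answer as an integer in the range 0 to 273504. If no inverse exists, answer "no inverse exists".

8733

Extended Euclidean algorithm:
273505 = 7·37457 + 11306
37457 = 3·11306 + 3539
11306 = 3·3539 + 689
3539 = 5·689 + 94
689 = 7·94 + 31
94 = 3·31 + 1
31 = 31·1 + 0
gcd = 1, so the inverse exists. Back-substitute:
1 = 94 − 3·31
1 = −3·689 + 22·94
1 = 22·3539 − 113·689
1 = −113·11306 + 361·3539
1 = 361·37457 − 1196·11306
1 = −1196·273505 + 8733·37457
So 37457·8733 ≡ 1 (mod 273505).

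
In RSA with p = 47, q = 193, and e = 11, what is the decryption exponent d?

803

φ(n) = (p−1)(q−1) = 46·192 = 8832.
Need d with 11·d ≡ 1 (mod 8832). Apply the extended Euclidean algorithm:
8832 = 802×11 + 10
11 = 1×10 + 1
10 = 10×1 + 0
Back-substitute:
1 = 11 − 10
1 = −8832 + 803·11
So 11·803 ≡ 1 (mod 8832), hence d = 803.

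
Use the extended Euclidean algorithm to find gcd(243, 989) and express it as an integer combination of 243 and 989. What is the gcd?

1

Euclidean algorithm:
989 = 4×243 + 17
243 = 14×17 + 5
17 = 3×5 + 2
5 = 2×2 + 1
2 = 2×1 + 0
gcd(243, 989) = 1.
Back-substituting:
1 = 5 − 2·2
1 = −2·17 + 7·5
1 = 7·243 − 100·17
1 = −100·989 + 407·243
So 1 = (-100)·989 + (407)·243.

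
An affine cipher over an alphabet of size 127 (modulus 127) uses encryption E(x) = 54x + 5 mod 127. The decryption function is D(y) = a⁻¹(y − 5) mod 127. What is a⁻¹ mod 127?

Run Euclid on (127, 54):
127 = 2·54 + 19
54 = 2·19 + 16
19 = 1·16 + 3
16 = 5·3 + 1
3 = 3·1 + 0
The gcd is 1. Working backward:
1 = 16 − 5·3
1 = −5·19 + 6·16
1 = 6·54 − 17·19
1 = −17·127 + 40·54
So 54·40 ≡ 1 (mod 127).

40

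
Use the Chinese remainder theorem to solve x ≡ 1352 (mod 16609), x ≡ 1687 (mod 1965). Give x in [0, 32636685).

Write x = 1352 + 16609·k. Then 16609·k ≡ 1687 − 1352 ≡ 335 (mod 1965).
Need 16609⁻¹ mod 1965. Extended Euclid on (1965, 889):
1965 = 2*889 + 187
889 = 4*187 + 141
187 = 1*141 + 46
141 = 3*46 + 3
46 = 15*3 + 1
3 = 3*1 + 0
Back-substitute:
1 = 46 − 15·3
1 = −15·141 + 46·46
1 = 46·187 − 61·141
1 = −61·889 + 290·187
1 = 290·1965 − 641·889
16609⁻¹ ≡ 1324 (mod 1965), so k ≡ 1324·335 ≡ 1415 (mod 1965).
x = 1352 + 16609·1415 = 23503087.

23503087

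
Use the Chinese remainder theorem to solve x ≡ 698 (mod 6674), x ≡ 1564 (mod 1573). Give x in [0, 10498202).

4852696

Write x = 698 + 6674·k. Then 6674·k ≡ 1564 − 698 ≡ 866 (mod 1573).
Need 6674⁻¹ mod 1573. Extended Euclid on (1573, 382):
1573 = 4×382 + 45
382 = 8×45 + 22
45 = 2×22 + 1
22 = 22×1 + 0
Back-substitute:
1 = 45 − 2·22
1 = −2·382 + 17·45
1 = 17·1573 − 70·382
6674⁻¹ ≡ 1503 (mod 1573), so k ≡ 1503·866 ≡ 727 (mod 1573).
x = 698 + 6674·727 = 4852696.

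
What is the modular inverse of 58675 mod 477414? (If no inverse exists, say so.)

366073

Run Euclid on (477414, 58675):
477414 = 8×58675 + 8014
58675 = 7×8014 + 2577
8014 = 3×2577 + 283
2577 = 9×283 + 30
283 = 9×30 + 13
30 = 2×13 + 4
13 = 3×4 + 1
4 = 4×1 + 0
Since gcd(58675, 477414) = 1, back-substitute to write 1 as a combination:
1 = 13 − 3·4
1 = −3·30 + 7·13
1 = 7·283 − 66·30
1 = −66·2577 + 601·283
1 = 601·8014 − 1869·2577
1 = −1869·58675 + 13684·8014
1 = 13684·477414 − 111341·58675
Hence 58675⁻¹ ≡ -111341 ≡ 366073 (mod 477414).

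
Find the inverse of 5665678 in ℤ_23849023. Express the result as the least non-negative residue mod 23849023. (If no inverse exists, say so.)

Run Euclid on (23849023, 5665678):
23849023 = 4*5665678 + 1186311
5665678 = 4*1186311 + 920434
1186311 = 1*920434 + 265877
920434 = 3*265877 + 122803
265877 = 2*122803 + 20271
122803 = 6*20271 + 1177
20271 = 17*1177 + 262
1177 = 4*262 + 129
262 = 2*129 + 4
129 = 32*4 + 1
4 = 4*1 + 0
The gcd is 1. Working backward:
1 = 129 − 32·4
1 = −32·262 + 65·129
1 = 65·1177 − 292·262
1 = −292·20271 + 5029·1177
1 = 5029·122803 − 30466·20271
1 = −30466·265877 + 65961·122803
1 = 65961·920434 − 228349·265877
1 = −228349·1186311 + 294310·920434
1 = 294310·5665678 − 1405589·1186311
1 = −1405589·23849023 + 5916666·5665678
So 5665678·5916666 ≡ 1 (mod 23849023).

5916666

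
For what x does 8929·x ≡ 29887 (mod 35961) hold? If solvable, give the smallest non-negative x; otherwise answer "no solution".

31510

First find gcd(8929, 35961):
35961 = 4×8929 + 245
8929 = 36×245 + 109
245 = 2×109 + 27
109 = 4×27 + 1
27 = 27×1 + 0
gcd = 1, so a unique solution mod 35961 exists.
Back-substitute for the Bézout coefficients:
1 = 109 − 4·27
1 = −4·245 + 9·109
1 = 9·8929 − 328·245
1 = −328·35961 + 1321·8929
So 8929·(1321) ≡ 1 (mod 35961), giving 8929⁻¹ ≡ 1321.
x ≡ 8929⁻¹·29887 ≡ 1321·29887 ≡ 31510 (mod 35961).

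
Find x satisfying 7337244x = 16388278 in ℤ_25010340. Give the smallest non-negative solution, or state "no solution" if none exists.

gcd(7337244, 25010340):
25010340 = 3·7337244 + 2998608
7337244 = 2·2998608 + 1340028
2998608 = 2·1340028 + 318552
1340028 = 4·318552 + 65820
318552 = 4·65820 + 55272
65820 = 1·55272 + 10548
55272 = 5·10548 + 2532
10548 = 4·2532 + 420
2532 = 6·420 + 12
420 = 35·12 + 0
gcd = 12, but 12 ∤ 16388278, so the congruence has no solution.

no solution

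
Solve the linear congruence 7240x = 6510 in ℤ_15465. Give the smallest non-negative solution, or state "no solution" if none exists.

552

First find gcd(7240, 15465):
15465 = 2·7240 + 985
7240 = 7·985 + 345
985 = 2·345 + 295
345 = 1·295 + 50
295 = 5·50 + 45
50 = 1·45 + 5
45 = 9·5 + 0
gcd = 5 and 5 | 6510, so solutions exist. Divide through by 5: 1448x ≡ 1302 (mod 3093).
Now find 1448⁻¹ mod 3093:
3093 = 2×1448 + 197
1448 = 7×197 + 69
197 = 2×69 + 59
69 = 1×59 + 10
59 = 5×10 + 9
10 = 1×9 + 1
9 = 9×1 + 0
Back-substitute:
1 = 10 − 9
1 = −59 + 6·10
1 = 6·69 − 7·59
1 = −7·197 + 20·69
1 = 20·1448 − 147·197
1 = −147·3093 + 314·1448
So 1448⁻¹ ≡ 314 (mod 3093).
Then x ≡ 314·1302 ≡ 552 (mod 3093); the smallest non-negative solution is x = 552.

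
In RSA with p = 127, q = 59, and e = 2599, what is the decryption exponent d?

4603

φ(n) = (p−1)(q−1) = 126·58 = 7308.
Need d with 2599·d ≡ 1 (mod 7308). Apply the extended Euclidean algorithm:
7308 = 2*2599 + 2110
2599 = 1*2110 + 489
2110 = 4*489 + 154
489 = 3*154 + 27
154 = 5*27 + 19
27 = 1*19 + 8
19 = 2*8 + 3
8 = 2*3 + 2
3 = 1*2 + 1
2 = 2*1 + 0
Back-substitute:
1 = 3 − 2
1 = −8 + 3·3
1 = 3·19 − 7·8
1 = −7·27 + 10·19
1 = 10·154 − 57·27
1 = −57·489 + 181·154
1 = 181·2110 − 781·489
1 = −781·2599 + 962·2110
1 = 962·7308 − 2705·2599
So 2599·(-2705) ≡ 1 (mod 7308), hence d ≡ -2705 ≡ 4603 (mod 7308).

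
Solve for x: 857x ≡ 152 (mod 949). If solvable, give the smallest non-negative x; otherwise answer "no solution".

First find gcd(857, 949):
949 = 1·857 + 92
857 = 9·92 + 29
92 = 3·29 + 5
29 = 5·5 + 4
5 = 1·4 + 1
4 = 4·1 + 0
gcd = 1, so a unique solution mod 949 exists.
Back-substitute for the Bézout coefficients:
1 = 5 − 4
1 = −29 + 6·5
1 = 6·92 − 19·29
1 = −19·857 + 177·92
1 = 177·949 − 196·857
So 857·(-196) ≡ 1 (mod 949), giving 857⁻¹ ≡ 753.
x ≡ 857⁻¹·152 ≡ 753·152 ≡ 576 (mod 949).

576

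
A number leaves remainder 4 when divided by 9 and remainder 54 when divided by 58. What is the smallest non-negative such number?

112

Write x = 4 + 9·k. Then 9·k ≡ 54 − 4 ≡ 50 (mod 58).
Need 9⁻¹ mod 58. Extended Euclid on (58, 9):
58 = 6*9 + 4
9 = 2*4 + 1
4 = 4*1 + 0
Back-substitute:
1 = 9 − 2·4
1 = −2·58 + 13·9
9⁻¹ ≡ 13 (mod 58), so k ≡ 13·50 ≡ 12 (mod 58).
x = 4 + 9·12 = 112.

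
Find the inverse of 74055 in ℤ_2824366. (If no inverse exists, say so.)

2157853

gcd(2824366, 74055) by repeated division:
2824366 = 38*74055 + 10276
74055 = 7*10276 + 2123
10276 = 4*2123 + 1784
2123 = 1*1784 + 339
1784 = 5*339 + 89
339 = 3*89 + 72
89 = 1*72 + 17
72 = 4*17 + 4
17 = 4*4 + 1
4 = 4*1 + 0
gcd = 1, so the inverse exists. Back-substitute:
1 = 17 − 4·4
1 = −4·72 + 17·17
1 = 17·89 − 21·72
1 = −21·339 + 80·89
1 = 80·1784 − 421·339
1 = −421·2123 + 501·1784
1 = 501·10276 − 2425·2123
1 = −2425·74055 + 17476·10276
1 = 17476·2824366 − 666513·74055
Hence 74055⁻¹ ≡ -666513 ≡ 2157853 (mod 2824366).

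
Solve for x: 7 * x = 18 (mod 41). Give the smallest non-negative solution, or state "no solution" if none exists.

26

First find gcd(7, 41):
41 = 5·7 + 6
7 = 1·6 + 1
6 = 6·1 + 0
gcd = 1, so a unique solution mod 41 exists.
Back-substitute for the Bézout coefficients:
1 = 7 − 6
1 = −41 + 6·7
So 7·(6) ≡ 1 (mod 41), giving 7⁻¹ ≡ 6.
x ≡ 7⁻¹·18 ≡ 6·18 ≡ 26 (mod 41).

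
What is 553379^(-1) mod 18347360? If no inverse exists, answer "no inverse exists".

17877419

Extended Euclidean algorithm:
18347360 = 33·553379 + 85853
553379 = 6·85853 + 38261
85853 = 2·38261 + 9331
38261 = 4·9331 + 937
9331 = 9·937 + 898
937 = 1·898 + 39
898 = 23·39 + 1
39 = 39·1 + 0
The gcd is 1. Working backward:
1 = 898 − 23·39
1 = −23·937 + 24·898
1 = 24·9331 − 239·937
1 = −239·38261 + 980·9331
1 = 980·85853 − 2199·38261
1 = −2199·553379 + 14174·85853
1 = 14174·18347360 − 469941·553379
So 553379·(-469941) ≡ 1 (mod 18347360), and -469941 ≡ 17877419 (mod 18347360).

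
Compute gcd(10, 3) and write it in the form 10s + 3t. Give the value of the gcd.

1

Repeated division:
10 = 3×3 + 1
3 = 3×1 + 0
gcd(10, 3) = 1.
Working backward:
1 = 10 − 3·3
So 1 = (1)·10 + (-3)·3.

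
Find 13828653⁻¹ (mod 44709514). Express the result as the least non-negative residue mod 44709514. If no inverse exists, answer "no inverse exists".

Run Euclid on (44709514, 13828653):
44709514 = 3*13828653 + 3223555
13828653 = 4*3223555 + 934433
3223555 = 3*934433 + 420256
934433 = 2*420256 + 93921
420256 = 4*93921 + 44572
93921 = 2*44572 + 4777
44572 = 9*4777 + 1579
4777 = 3*1579 + 40
1579 = 39*40 + 19
40 = 2*19 + 2
19 = 9*2 + 1
2 = 2*1 + 0
The gcd is 1. Working backward:
1 = 19 − 9·2
1 = −9·40 + 19·19
1 = 19·1579 − 750·40
1 = −750·4777 + 2269·1579
1 = 2269·44572 − 21171·4777
1 = −21171·93921 + 44611·44572
1 = 44611·420256 − 199615·93921
1 = −199615·934433 + 443841·420256
1 = 443841·3223555 − 1531138·934433
1 = −1531138·13828653 + 6568393·3223555
1 = 6568393·44709514 − 21236317·13828653
So 13828653·(-21236317) ≡ 1 (mod 44709514), and -21236317 ≡ 23473197 (mod 44709514).

23473197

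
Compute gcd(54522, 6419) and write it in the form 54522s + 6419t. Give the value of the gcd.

Apply Euclid's algorithm to 54522 and 6419:
54522 = 8*6419 + 3170
6419 = 2*3170 + 79
3170 = 40*79 + 10
79 = 7*10 + 9
10 = 1*9 + 1
9 = 9*1 + 0
gcd(54522, 6419) = 1.
Working backward:
1 = 10 − 9
1 = −79 + 8·10
1 = 8·3170 − 321·79
1 = −321·6419 + 650·3170
1 = 650·54522 − 5521·6419
So 1 = (650)·54522 + (-5521)·6419.

1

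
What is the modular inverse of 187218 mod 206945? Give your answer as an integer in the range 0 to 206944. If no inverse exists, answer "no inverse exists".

Run Euclid on (206945, 187218):
206945 = 1·187218 + 19727
187218 = 9·19727 + 9675
19727 = 2·9675 + 377
9675 = 25·377 + 250
377 = 1·250 + 127
250 = 1·127 + 123
127 = 1·123 + 4
123 = 30·4 + 3
4 = 1·3 + 1
3 = 3·1 + 0
The gcd is 1. Working backward:
1 = 4 − 3
1 = −123 + 31·4
1 = 31·127 − 32·123
1 = −32·250 + 63·127
1 = 63·377 − 95·250
1 = −95·9675 + 2438·377
1 = 2438·19727 − 4971·9675
1 = −4971·187218 + 47177·19727
1 = 47177·206945 − 52148·187218
Thus 187218·(-52148) ≡ 1 (mod 206945); reducing, -52148 mod 206945 = 154797.

154797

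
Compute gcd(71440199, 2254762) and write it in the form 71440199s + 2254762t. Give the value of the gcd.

1

Euclidean algorithm:
71440199 = 31·2254762 + 1542577
2254762 = 1·1542577 + 712185
1542577 = 2·712185 + 118207
712185 = 6·118207 + 2943
118207 = 40·2943 + 487
2943 = 6·487 + 21
487 = 23·21 + 4
21 = 5·4 + 1
4 = 4·1 + 0
gcd(71440199, 2254762) = 1.
Express as a combination:
1 = 21 − 5·4
1 = −5·487 + 116·21
1 = 116·2943 − 701·487
1 = −701·118207 + 28156·2943
1 = 28156·712185 − 169637·118207
1 = −169637·1542577 + 367430·712185
1 = 367430·2254762 − 537067·1542577
1 = −537067·71440199 + 17016507·2254762
So 1 = (-537067)·71440199 + (17016507)·2254762.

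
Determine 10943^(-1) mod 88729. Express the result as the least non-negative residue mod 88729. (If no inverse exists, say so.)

Apply the Euclidean algorithm to 88729 and 10943:
88729 = 8×10943 + 1185
10943 = 9×1185 + 278
1185 = 4×278 + 73
278 = 3×73 + 59
73 = 1×59 + 14
59 = 4×14 + 3
14 = 4×3 + 2
3 = 1×2 + 1
2 = 2×1 + 0
The gcd is 1. Working backward:
1 = 3 − 2
1 = −14 + 5·3
1 = 5·59 − 21·14
1 = −21·73 + 26·59
1 = 26·278 − 99·73
1 = −99·1185 + 422·278
1 = 422·10943 − 3897·1185
1 = −3897·88729 + 31598·10943
So 10943·31598 ≡ 1 (mod 88729).

31598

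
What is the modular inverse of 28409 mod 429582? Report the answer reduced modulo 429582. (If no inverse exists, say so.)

gcd(429582, 28409) by repeated division:
429582 = 15×28409 + 3447
28409 = 8×3447 + 833
3447 = 4×833 + 115
833 = 7×115 + 28
115 = 4×28 + 3
28 = 9×3 + 1
3 = 3×1 + 0
Since gcd(28409, 429582) = 1, back-substitute to write 1 as a combination:
1 = 28 − 9·3
1 = −9·115 + 37·28
1 = 37·833 − 268·115
1 = −268·3447 + 1109·833
1 = 1109·28409 − 9140·3447
1 = −9140·429582 + 138209·28409
So 28409·138209 ≡ 1 (mod 429582).

138209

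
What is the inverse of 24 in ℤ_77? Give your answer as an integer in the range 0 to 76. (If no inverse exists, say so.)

Extended Euclidean algorithm:
77 = 3×24 + 5
24 = 4×5 + 4
5 = 1×4 + 1
4 = 4×1 + 0
gcd = 1, so the inverse exists. Back-substitute:
1 = 5 − 4
1 = −24 + 5·5
1 = 5·77 − 16·24
Hence 24⁻¹ ≡ -16 ≡ 61 (mod 77).

61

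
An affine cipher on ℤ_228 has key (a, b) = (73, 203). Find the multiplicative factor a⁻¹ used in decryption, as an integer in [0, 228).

25

Apply the Euclidean algorithm to 228 and 73:
228 = 3×73 + 9
73 = 8×9 + 1
9 = 9×1 + 0
The gcd is 1. Working backward:
1 = 73 − 8·9
1 = −8·228 + 25·73
So 73·25 ≡ 1 (mod 228).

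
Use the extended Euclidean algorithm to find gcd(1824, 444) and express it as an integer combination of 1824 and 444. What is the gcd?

12

Apply Euclid's algorithm to 1824 and 444:
1824 = 4*444 + 48
444 = 9*48 + 12
48 = 4*12 + 0
gcd(1824, 444) = 12.
Back-substituting:
12 = 444 − 9·48
12 = −9·1824 + 37·444
So 12 = (-9)·1824 + (37)·444.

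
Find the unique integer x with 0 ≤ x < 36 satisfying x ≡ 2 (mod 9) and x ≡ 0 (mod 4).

20

Write x = 2 + 9·k. Then 9·k ≡ 0 − 2 ≡ 2 (mod 4).
Need 9⁻¹ mod 4. Extended Euclid on (4, 1):
4 = 4·1 + 0
9⁻¹ ≡ 1 (mod 4), so k ≡ 1·2 ≡ 2 (mod 4).
x = 2 + 9·2 = 20.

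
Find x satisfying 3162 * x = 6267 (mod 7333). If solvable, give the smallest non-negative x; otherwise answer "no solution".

162

First find gcd(3162, 7333):
7333 = 2*3162 + 1009
3162 = 3*1009 + 135
1009 = 7*135 + 64
135 = 2*64 + 7
64 = 9*7 + 1
7 = 7*1 + 0
gcd = 1, so a unique solution mod 7333 exists.
Back-substitute for the Bézout coefficients:
1 = 64 − 9·7
1 = −9·135 + 19·64
1 = 19·1009 − 142·135
1 = −142·3162 + 445·1009
1 = 445·7333 − 1032·3162
So 3162·(-1032) ≡ 1 (mod 7333), giving 3162⁻¹ ≡ 6301.
x ≡ 3162⁻¹·6267 ≡ 6301·6267 ≡ 162 (mod 7333).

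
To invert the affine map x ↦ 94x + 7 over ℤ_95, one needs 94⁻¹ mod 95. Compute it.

94

gcd(95, 94) by repeated division:
95 = 1·94 + 1
94 = 94·1 + 0
The gcd is 1. Working backward:
1 = 95 − 94
Hence 94⁻¹ ≡ -1 ≡ 94 (mod 95).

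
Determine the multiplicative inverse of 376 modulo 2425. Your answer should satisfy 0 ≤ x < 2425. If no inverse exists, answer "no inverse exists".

gcd(2425, 376) by repeated division:
2425 = 6·376 + 169
376 = 2·169 + 38
169 = 4·38 + 17
38 = 2·17 + 4
17 = 4·4 + 1
4 = 4·1 + 0
gcd = 1, so the inverse exists. Back-substitute:
1 = 17 − 4·4
1 = −4·38 + 9·17
1 = 9·169 − 40·38
1 = −40·376 + 89·169
1 = 89·2425 − 574·376
So 376·(-574) ≡ 1 (mod 2425), and -574 ≡ 1851 (mod 2425).

1851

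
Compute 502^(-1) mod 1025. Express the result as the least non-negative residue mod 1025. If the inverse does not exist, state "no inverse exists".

gcd(1025, 502) by repeated division:
1025 = 2·502 + 21
502 = 23·21 + 19
21 = 1·19 + 2
19 = 9·2 + 1
2 = 2·1 + 0
Since gcd(502, 1025) = 1, back-substitute to write 1 as a combination:
1 = 19 − 9·2
1 = −9·21 + 10·19
1 = 10·502 − 239·21
1 = −239·1025 + 488·502
So 502·488 ≡ 1 (mod 1025).

488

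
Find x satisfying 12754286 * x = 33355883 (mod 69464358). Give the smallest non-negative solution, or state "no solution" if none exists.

gcd(12754286, 69464358):
69464358 = 5*12754286 + 5692928
12754286 = 2*5692928 + 1368430
5692928 = 4*1368430 + 219208
1368430 = 6*219208 + 53182
219208 = 4*53182 + 6480
53182 = 8*6480 + 1342
6480 = 4*1342 + 1112
1342 = 1*1112 + 230
1112 = 4*230 + 192
230 = 1*192 + 38
192 = 5*38 + 2
38 = 19*2 + 0
gcd = 2, but 2 ∤ 33355883, so the congruence has no solution.

no solution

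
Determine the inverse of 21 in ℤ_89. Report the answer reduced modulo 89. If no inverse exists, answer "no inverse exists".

17

Run Euclid on (89, 21):
89 = 4·21 + 5
21 = 4·5 + 1
5 = 5·1 + 0
gcd = 1, so the inverse exists. Back-substitute:
1 = 21 − 4·5
1 = −4·89 + 17·21
So 21·17 ≡ 1 (mod 89).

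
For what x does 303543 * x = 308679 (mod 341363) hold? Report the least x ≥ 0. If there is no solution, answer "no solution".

First find gcd(303543, 341363):
341363 = 1×303543 + 37820
303543 = 8×37820 + 983
37820 = 38×983 + 466
983 = 2×466 + 51
466 = 9×51 + 7
51 = 7×7 + 2
7 = 3×2 + 1
2 = 2×1 + 0
gcd = 1, so a unique solution mod 341363 exists.
Back-substitute for the Bézout coefficients:
1 = 7 − 3·2
1 = −3·51 + 22·7
1 = 22·466 − 201·51
1 = −201·983 + 424·466
1 = 424·37820 − 16313·983
1 = −16313·303543 + 130928·37820
1 = 130928·341363 − 147241·303543
So 303543·(-147241) ≡ 1 (mod 341363), giving 303543⁻¹ ≡ 194122.
x ≡ 303543⁻¹·308679 ≡ 194122·308679 ≡ 230633 (mod 341363).

230633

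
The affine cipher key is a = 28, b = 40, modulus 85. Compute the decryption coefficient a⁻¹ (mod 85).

Apply the Euclidean algorithm to 85 and 28:
85 = 3*28 + 1
28 = 28*1 + 0
The gcd is 1. Working backward:
1 = 85 − 3·28
Hence 28⁻¹ ≡ -3 ≡ 82 (mod 85).

82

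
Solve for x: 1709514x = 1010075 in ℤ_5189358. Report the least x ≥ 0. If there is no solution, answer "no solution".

no solution

gcd(1709514, 5189358):
5189358 = 3·1709514 + 60816
1709514 = 28·60816 + 6666
60816 = 9·6666 + 822
6666 = 8·822 + 90
822 = 9·90 + 12
90 = 7·12 + 6
12 = 2·6 + 0
gcd = 6, but 6 ∤ 1010075, so the congruence has no solution.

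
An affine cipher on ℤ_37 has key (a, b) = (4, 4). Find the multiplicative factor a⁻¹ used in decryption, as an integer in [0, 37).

28

gcd(37, 4) by repeated division:
37 = 9×4 + 1
4 = 4×1 + 0
Since gcd(4, 37) = 1, back-substitute to write 1 as a combination:
1 = 37 − 9·4
Hence 4⁻¹ ≡ -9 ≡ 28 (mod 37).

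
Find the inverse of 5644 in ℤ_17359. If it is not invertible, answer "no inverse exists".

Run Euclid on (17359, 5644):
17359 = 3×5644 + 427
5644 = 13×427 + 93
427 = 4×93 + 55
93 = 1×55 + 38
55 = 1×38 + 17
38 = 2×17 + 4
17 = 4×4 + 1
4 = 4×1 + 0
Since gcd(5644, 17359) = 1, back-substitute to write 1 as a combination:
1 = 17 − 4·4
1 = −4·38 + 9·17
1 = 9·55 − 13·38
1 = −13·93 + 22·55
1 = 22·427 − 101·93
1 = −101·5644 + 1335·427
1 = 1335·17359 − 4106·5644
Thus 5644·(-4106) ≡ 1 (mod 17359); reducing, -4106 mod 17359 = 13253.

13253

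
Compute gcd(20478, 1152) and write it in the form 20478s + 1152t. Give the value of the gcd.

6

Euclidean algorithm:
20478 = 17*1152 + 894
1152 = 1*894 + 258
894 = 3*258 + 120
258 = 2*120 + 18
120 = 6*18 + 12
18 = 1*12 + 6
12 = 2*6 + 0
gcd(20478, 1152) = 6.
Working backward:
6 = 18 − 12
6 = −120 + 7·18
6 = 7·258 − 15·120
6 = −15·894 + 52·258
6 = 52·1152 − 67·894
6 = −67·20478 + 1191·1152
So 6 = (-67)·20478 + (1191)·1152.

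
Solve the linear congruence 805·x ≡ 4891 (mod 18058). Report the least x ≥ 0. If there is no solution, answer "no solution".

8149

First find gcd(805, 18058):
18058 = 22·805 + 348
805 = 2·348 + 109
348 = 3·109 + 21
109 = 5·21 + 4
21 = 5·4 + 1
4 = 4·1 + 0
gcd = 1, so a unique solution mod 18058 exists.
Back-substitute for the Bézout coefficients:
1 = 21 − 5·4
1 = −5·109 + 26·21
1 = 26·348 − 83·109
1 = −83·805 + 192·348
1 = 192·18058 − 4307·805
So 805·(-4307) ≡ 1 (mod 18058), giving 805⁻¹ ≡ 13751.
x ≡ 805⁻¹·4891 ≡ 13751·4891 ≡ 8149 (mod 18058).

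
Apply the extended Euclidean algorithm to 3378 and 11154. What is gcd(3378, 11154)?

Repeated division:
11154 = 3×3378 + 1020
3378 = 3×1020 + 318
1020 = 3×318 + 66
318 = 4×66 + 54
66 = 1×54 + 12
54 = 4×12 + 6
12 = 2×6 + 0
gcd(3378, 11154) = 6.
Back-substituting:
6 = 54 − 4·12
6 = −4·66 + 5·54
6 = 5·318 − 24·66
6 = −24·1020 + 77·318
6 = 77·3378 − 255·1020
6 = −255·11154 + 842·3378
So 6 = (-255)·11154 + (842)·3378.

6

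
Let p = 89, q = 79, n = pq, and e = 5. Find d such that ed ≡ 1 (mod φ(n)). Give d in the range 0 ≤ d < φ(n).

1373

φ(n) = (p−1)(q−1) = 88·78 = 6864.
Need d with 5·d ≡ 1 (mod 6864). Apply the extended Euclidean algorithm:
6864 = 1372*5 + 4
5 = 1*4 + 1
4 = 4*1 + 0
Back-substitute:
1 = 5 − 4
1 = −6864 + 1373·5
So 5·1373 ≡ 1 (mod 6864), hence d = 1373.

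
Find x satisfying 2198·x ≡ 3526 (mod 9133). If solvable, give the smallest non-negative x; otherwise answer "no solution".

6949

First find gcd(2198, 9133):
9133 = 4×2198 + 341
2198 = 6×341 + 152
341 = 2×152 + 37
152 = 4×37 + 4
37 = 9×4 + 1
4 = 4×1 + 0
gcd = 1, so a unique solution mod 9133 exists.
Back-substitute for the Bézout coefficients:
1 = 37 − 9·4
1 = −9·152 + 37·37
1 = 37·341 − 83·152
1 = −83·2198 + 535·341
1 = 535·9133 − 2223·2198
So 2198·(-2223) ≡ 1 (mod 9133), giving 2198⁻¹ ≡ 6910.
x ≡ 2198⁻¹·3526 ≡ 6910·3526 ≡ 6949 (mod 9133).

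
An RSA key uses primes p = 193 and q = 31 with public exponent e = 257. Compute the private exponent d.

1793

φ(n) = (p−1)(q−1) = 192·30 = 5760.
Need d with 257·d ≡ 1 (mod 5760). Apply the extended Euclidean algorithm:
5760 = 22*257 + 106
257 = 2*106 + 45
106 = 2*45 + 16
45 = 2*16 + 13
16 = 1*13 + 3
13 = 4*3 + 1
3 = 3*1 + 0
Back-substitute:
1 = 13 − 4·3
1 = −4·16 + 5·13
1 = 5·45 − 14·16
1 = −14·106 + 33·45
1 = 33·257 − 80·106
1 = −80·5760 + 1793·257
So 257·1793 ≡ 1 (mod 5760), hence d = 1793.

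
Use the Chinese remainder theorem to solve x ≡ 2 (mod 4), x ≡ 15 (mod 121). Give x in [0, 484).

Write x = 2 + 4·k. Then 4·k ≡ 15 − 2 ≡ 13 (mod 121).
Need 4⁻¹ mod 121. Extended Euclid on (121, 4):
121 = 30·4 + 1
4 = 4·1 + 0
Back-substitute:
1 = 121 − 30·4
4⁻¹ ≡ 91 (mod 121), so k ≡ 91·13 ≡ 94 (mod 121).
x = 2 + 4·94 = 378.

378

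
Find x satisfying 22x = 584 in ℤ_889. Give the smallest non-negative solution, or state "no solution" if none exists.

First find gcd(22, 889):
889 = 40·22 + 9
22 = 2·9 + 4
9 = 2·4 + 1
4 = 4·1 + 0
gcd = 1, so a unique solution mod 889 exists.
Back-substitute for the Bézout coefficients:
1 = 9 − 2·4
1 = −2·22 + 5·9
1 = 5·889 − 202·22
So 22·(-202) ≡ 1 (mod 889), giving 22⁻¹ ≡ 687.
x ≡ 22⁻¹·584 ≡ 687·584 ≡ 269 (mod 889).

269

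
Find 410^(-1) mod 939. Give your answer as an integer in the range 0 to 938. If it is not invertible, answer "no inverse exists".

Run Euclid on (939, 410):
939 = 2×410 + 119
410 = 3×119 + 53
119 = 2×53 + 13
53 = 4×13 + 1
13 = 13×1 + 0
gcd = 1, so the inverse exists. Back-substitute:
1 = 53 − 4·13
1 = −4·119 + 9·53
1 = 9·410 − 31·119
1 = −31·939 + 71·410
So 410·71 ≡ 1 (mod 939).

71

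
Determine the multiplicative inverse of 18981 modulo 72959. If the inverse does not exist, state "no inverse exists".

gcd(72959, 18981) by repeated division:
72959 = 3·18981 + 16016
18981 = 1·16016 + 2965
16016 = 5·2965 + 1191
2965 = 2·1191 + 583
1191 = 2·583 + 25
583 = 23·25 + 8
25 = 3·8 + 1
8 = 8·1 + 0
Since gcd(18981, 72959) = 1, back-substitute to write 1 as a combination:
1 = 25 − 3·8
1 = −3·583 + 70·25
1 = 70·1191 − 143·583
1 = −143·2965 + 356·1191
1 = 356·16016 − 1923·2965
1 = −1923·18981 + 2279·16016
1 = 2279·72959 − 8760·18981
Thus 18981·(-8760) ≡ 1 (mod 72959); reducing, -8760 mod 72959 = 64199.

64199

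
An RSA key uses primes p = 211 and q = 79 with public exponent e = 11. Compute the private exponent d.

φ(n) = (p−1)(q−1) = 210·78 = 16380.
Need d with 11·d ≡ 1 (mod 16380). Apply the extended Euclidean algorithm:
16380 = 1489*11 + 1
11 = 11*1 + 0
Back-substitute:
1 = 16380 − 1489·11
So 11·(-1489) ≡ 1 (mod 16380), hence d ≡ -1489 ≡ 14891 (mod 16380).

14891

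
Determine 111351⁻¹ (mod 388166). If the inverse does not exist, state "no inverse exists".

335127

Extended Euclidean algorithm:
388166 = 3×111351 + 54113
111351 = 2×54113 + 3125
54113 = 17×3125 + 988
3125 = 3×988 + 161
988 = 6×161 + 22
161 = 7×22 + 7
22 = 3×7 + 1
7 = 7×1 + 0
The gcd is 1. Working backward:
1 = 22 − 3·7
1 = −3·161 + 22·22
1 = 22·988 − 135·161
1 = −135·3125 + 427·988
1 = 427·54113 − 7394·3125
1 = −7394·111351 + 15215·54113
1 = 15215·388166 − 53039·111351
Thus 111351·(-53039) ≡ 1 (mod 388166); reducing, -53039 mod 388166 = 335127.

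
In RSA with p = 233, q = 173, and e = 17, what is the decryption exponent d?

φ(n) = (p−1)(q−1) = 232·172 = 39904.
Need d with 17·d ≡ 1 (mod 39904). Apply the extended Euclidean algorithm:
39904 = 2347*17 + 5
17 = 3*5 + 2
5 = 2*2 + 1
2 = 2*1 + 0
Back-substitute:
1 = 5 − 2·2
1 = −2·17 + 7·5
1 = 7·39904 − 16431·17
So 17·(-16431) ≡ 1 (mod 39904), hence d ≡ -16431 ≡ 23473 (mod 39904).

23473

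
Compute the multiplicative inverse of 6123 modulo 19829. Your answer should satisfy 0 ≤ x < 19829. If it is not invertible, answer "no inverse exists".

Run Euclid on (19829, 6123):
19829 = 3*6123 + 1460
6123 = 4*1460 + 283
1460 = 5*283 + 45
283 = 6*45 + 13
45 = 3*13 + 6
13 = 2*6 + 1
6 = 6*1 + 0
gcd = 1, so the inverse exists. Back-substitute:
1 = 13 − 2·6
1 = −2·45 + 7·13
1 = 7·283 − 44·45
1 = −44·1460 + 227·283
1 = 227·6123 − 952·1460
1 = −952·19829 + 3083·6123
So 6123·3083 ≡ 1 (mod 19829).

3083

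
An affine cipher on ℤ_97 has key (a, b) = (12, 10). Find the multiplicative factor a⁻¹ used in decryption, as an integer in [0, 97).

Extended Euclidean algorithm:
97 = 8*12 + 1
12 = 12*1 + 0
The gcd is 1. Working backward:
1 = 97 − 8·12
Hence 12⁻¹ ≡ -8 ≡ 89 (mod 97).

89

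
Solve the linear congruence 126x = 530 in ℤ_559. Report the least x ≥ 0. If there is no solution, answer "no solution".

First find gcd(126, 559):
559 = 4*126 + 55
126 = 2*55 + 16
55 = 3*16 + 7
16 = 2*7 + 2
7 = 3*2 + 1
2 = 2*1 + 0
gcd = 1, so a unique solution mod 559 exists.
Back-substitute for the Bézout coefficients:
1 = 7 − 3·2
1 = −3·16 + 7·7
1 = 7·55 − 24·16
1 = −24·126 + 55·55
1 = 55·559 − 244·126
So 126·(-244) ≡ 1 (mod 559), giving 126⁻¹ ≡ 315.
x ≡ 126⁻¹·530 ≡ 315·530 ≡ 368 (mod 559).

368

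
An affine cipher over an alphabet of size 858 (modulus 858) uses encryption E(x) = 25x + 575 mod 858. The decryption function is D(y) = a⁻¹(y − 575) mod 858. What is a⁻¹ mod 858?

103

Apply the Euclidean algorithm to 858 and 25:
858 = 34·25 + 8
25 = 3·8 + 1
8 = 8·1 + 0
Since gcd(25, 858) = 1, back-substitute to write 1 as a combination:
1 = 25 − 3·8
1 = −3·858 + 103·25
So 25·103 ≡ 1 (mod 858).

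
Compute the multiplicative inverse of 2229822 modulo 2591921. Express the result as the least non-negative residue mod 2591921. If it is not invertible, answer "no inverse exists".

gcd(2591921, 2229822) by repeated division:
2591921 = 1·2229822 + 362099
2229822 = 6·362099 + 57228
362099 = 6·57228 + 18731
57228 = 3·18731 + 1035
18731 = 18·1035 + 101
1035 = 10·101 + 25
101 = 4·25 + 1
25 = 25·1 + 0
gcd = 1, so the inverse exists. Back-substitute:
1 = 101 − 4·25
1 = −4·1035 + 41·101
1 = 41·18731 − 742·1035
1 = −742·57228 + 2267·18731
1 = 2267·362099 − 14344·57228
1 = −14344·2229822 + 88331·362099
1 = 88331·2591921 − 102675·2229822
So 2229822·(-102675) ≡ 1 (mod 2591921), and -102675 ≡ 2489246 (mod 2591921).

2489246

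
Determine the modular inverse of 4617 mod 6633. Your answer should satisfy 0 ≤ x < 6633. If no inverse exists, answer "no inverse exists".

Compute gcd(4617, 6633):
6633 = 1*4617 + 2016
4617 = 2*2016 + 585
2016 = 3*585 + 261
585 = 2*261 + 63
261 = 4*63 + 9
63 = 7*9 + 0
gcd(4617, 6633) = 9 ≠ 1, so 4617 has no multiplicative inverse modulo 6633.

no inverse exists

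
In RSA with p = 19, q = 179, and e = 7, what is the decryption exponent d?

1831

φ(n) = (p−1)(q−1) = 18·178 = 3204.
Need d with 7·d ≡ 1 (mod 3204). Apply the extended Euclidean algorithm:
3204 = 457·7 + 5
7 = 1·5 + 2
5 = 2·2 + 1
2 = 2·1 + 0
Back-substitute:
1 = 5 − 2·2
1 = −2·7 + 3·5
1 = 3·3204 − 1373·7
So 7·(-1373) ≡ 1 (mod 3204), hence d ≡ -1373 ≡ 1831 (mod 3204).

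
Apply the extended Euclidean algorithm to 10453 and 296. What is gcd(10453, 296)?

Apply Euclid's algorithm to 10453 and 296:
10453 = 35×296 + 93
296 = 3×93 + 17
93 = 5×17 + 8
17 = 2×8 + 1
8 = 8×1 + 0
gcd(10453, 296) = 1.
Express as a combination:
1 = 17 − 2·8
1 = −2·93 + 11·17
1 = 11·296 − 35·93
1 = −35·10453 + 1236·296
So 1 = (-35)·10453 + (1236)·296.

1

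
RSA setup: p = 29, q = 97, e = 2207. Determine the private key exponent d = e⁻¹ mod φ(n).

φ(n) = (p−1)(q−1) = 28·96 = 2688.
Need d with 2207·d ≡ 1 (mod 2688). Apply the extended Euclidean algorithm:
2688 = 1*2207 + 481
2207 = 4*481 + 283
481 = 1*283 + 198
283 = 1*198 + 85
198 = 2*85 + 28
85 = 3*28 + 1
28 = 28*1 + 0
Back-substitute:
1 = 85 − 3·28
1 = −3·198 + 7·85
1 = 7·283 − 10·198
1 = −10·481 + 17·283
1 = 17·2207 − 78·481
1 = −78·2688 + 95·2207
So 2207·95 ≡ 1 (mod 2688), hence d = 95.

95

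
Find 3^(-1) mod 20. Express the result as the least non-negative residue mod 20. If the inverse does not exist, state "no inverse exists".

gcd(20, 3) by repeated division:
20 = 6*3 + 2
3 = 1*2 + 1
2 = 2*1 + 0
Since gcd(3, 20) = 1, back-substitute to write 1 as a combination:
1 = 3 − 2
1 = −20 + 7·3
So 3·7 ≡ 1 (mod 20).

7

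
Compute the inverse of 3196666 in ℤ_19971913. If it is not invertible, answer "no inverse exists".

19243921

Run Euclid on (19971913, 3196666):
19971913 = 6*3196666 + 791917
3196666 = 4*791917 + 28998
791917 = 27*28998 + 8971
28998 = 3*8971 + 2085
8971 = 4*2085 + 631
2085 = 3*631 + 192
631 = 3*192 + 55
192 = 3*55 + 27
55 = 2*27 + 1
27 = 27*1 + 0
gcd = 1, so the inverse exists. Back-substitute:
1 = 55 − 2·27
1 = −2·192 + 7·55
1 = 7·631 − 23·192
1 = −23·2085 + 76·631
1 = 76·8971 − 327·2085
1 = −327·28998 + 1057·8971
1 = 1057·791917 − 28866·28998
1 = −28866·3196666 + 116521·791917
1 = 116521·19971913 − 727992·3196666
So 3196666·(-727992) ≡ 1 (mod 19971913), and -727992 ≡ 19243921 (mod 19971913).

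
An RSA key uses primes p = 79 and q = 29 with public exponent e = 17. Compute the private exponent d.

φ(n) = (p−1)(q−1) = 78·28 = 2184.
Need d with 17·d ≡ 1 (mod 2184). Apply the extended Euclidean algorithm:
2184 = 128*17 + 8
17 = 2*8 + 1
8 = 8*1 + 0
Back-substitute:
1 = 17 − 2·8
1 = −2·2184 + 257·17
So 17·257 ≡ 1 (mod 2184), hence d = 257.

257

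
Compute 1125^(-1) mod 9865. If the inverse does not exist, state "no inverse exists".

no inverse exists

Euclidean algorithm on 9865, 1125:
9865 = 8×1125 + 865
1125 = 1×865 + 260
865 = 3×260 + 85
260 = 3×85 + 5
85 = 17×5 + 0
The gcd is 5, not 1, hence no inverse exists.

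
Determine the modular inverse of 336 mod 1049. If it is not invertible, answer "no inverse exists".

Run Euclid on (1049, 336):
1049 = 3×336 + 41
336 = 8×41 + 8
41 = 5×8 + 1
8 = 8×1 + 0
gcd = 1, so the inverse exists. Back-substitute:
1 = 41 − 5·8
1 = −5·336 + 41·41
1 = 41·1049 − 128·336
So 336·(-128) ≡ 1 (mod 1049), and -128 ≡ 921 (mod 1049).

921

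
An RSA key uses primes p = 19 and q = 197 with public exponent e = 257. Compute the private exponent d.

3377

φ(n) = (p−1)(q−1) = 18·196 = 3528.
Need d with 257·d ≡ 1 (mod 3528). Apply the extended Euclidean algorithm:
3528 = 13·257 + 187
257 = 1·187 + 70
187 = 2·70 + 47
70 = 1·47 + 23
47 = 2·23 + 1
23 = 23·1 + 0
Back-substitute:
1 = 47 − 2·23
1 = −2·70 + 3·47
1 = 3·187 − 8·70
1 = −8·257 + 11·187
1 = 11·3528 − 151·257
So 257·(-151) ≡ 1 (mod 3528), hence d ≡ -151 ≡ 3377 (mod 3528).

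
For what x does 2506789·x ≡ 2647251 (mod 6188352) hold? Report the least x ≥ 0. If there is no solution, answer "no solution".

4507863

First find gcd(2506789, 6188352):
6188352 = 2*2506789 + 1174774
2506789 = 2*1174774 + 157241
1174774 = 7*157241 + 74087
157241 = 2*74087 + 9067
74087 = 8*9067 + 1551
9067 = 5*1551 + 1312
1551 = 1*1312 + 239
1312 = 5*239 + 117
239 = 2*117 + 5
117 = 23*5 + 2
5 = 2*2 + 1
2 = 2*1 + 0
gcd = 1, so a unique solution mod 6188352 exists.
Back-substitute for the Bézout coefficients:
1 = 5 − 2·2
1 = −2·117 + 47·5
1 = 47·239 − 96·117
1 = −96·1312 + 527·239
1 = 527·1551 − 623·1312
1 = −623·9067 + 3642·1551
1 = 3642·74087 − 29759·9067
1 = −29759·157241 + 63160·74087
1 = 63160·1174774 − 471879·157241
1 = −471879·2506789 + 1006918·1174774
1 = 1006918·6188352 − 2485715·2506789
So 2506789·(-2485715) ≡ 1 (mod 6188352), giving 2506789⁻¹ ≡ 3702637.
x ≡ 2506789⁻¹·2647251 ≡ 3702637·2647251 ≡ 4507863 (mod 6188352).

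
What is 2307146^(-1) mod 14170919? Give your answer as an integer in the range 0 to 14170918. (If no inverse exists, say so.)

12423891

Apply the Euclidean algorithm to 14170919 and 2307146:
14170919 = 6×2307146 + 328043
2307146 = 7×328043 + 10845
328043 = 30×10845 + 2693
10845 = 4×2693 + 73
2693 = 36×73 + 65
73 = 1×65 + 8
65 = 8×8 + 1
8 = 8×1 + 0
Since gcd(2307146, 14170919) = 1, back-substitute to write 1 as a combination:
1 = 65 − 8·8
1 = −8·73 + 9·65
1 = 9·2693 − 332·73
1 = −332·10845 + 1337·2693
1 = 1337·328043 − 40442·10845
1 = −40442·2307146 + 284431·328043
1 = 284431·14170919 − 1747028·2307146
So 2307146·(-1747028) ≡ 1 (mod 14170919), and -1747028 ≡ 12423891 (mod 14170919).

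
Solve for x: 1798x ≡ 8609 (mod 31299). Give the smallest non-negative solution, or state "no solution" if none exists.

First find gcd(1798, 31299):
31299 = 17×1798 + 733
1798 = 2×733 + 332
733 = 2×332 + 69
332 = 4×69 + 56
69 = 1×56 + 13
56 = 4×13 + 4
13 = 3×4 + 1
4 = 4×1 + 0
gcd = 1, so a unique solution mod 31299 exists.
Back-substitute for the Bézout coefficients:
1 = 13 − 3·4
1 = −3·56 + 13·13
1 = 13·69 − 16·56
1 = −16·332 + 77·69
1 = 77·733 − 170·332
1 = −170·1798 + 417·733
1 = 417·31299 − 7259·1798
So 1798·(-7259) ≡ 1 (mod 31299), giving 1798⁻¹ ≡ 24040.
x ≡ 1798⁻¹·8609 ≡ 24040·8609 ≡ 11372 (mod 31299).

11372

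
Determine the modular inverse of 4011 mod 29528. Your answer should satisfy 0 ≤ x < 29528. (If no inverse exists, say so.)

Apply the Euclidean algorithm to 29528 and 4011:
29528 = 7·4011 + 1451
4011 = 2·1451 + 1109
1451 = 1·1109 + 342
1109 = 3·342 + 83
342 = 4·83 + 10
83 = 8·10 + 3
10 = 3·3 + 1
3 = 3·1 + 0
gcd = 1, so the inverse exists. Back-substitute:
1 = 10 − 3·3
1 = −3·83 + 25·10
1 = 25·342 − 103·83
1 = −103·1109 + 334·342
1 = 334·1451 − 437·1109
1 = −437·4011 + 1208·1451
1 = 1208·29528 − 8893·4011
Thus 4011·(-8893) ≡ 1 (mod 29528); reducing, -8893 mod 29528 = 20635.

20635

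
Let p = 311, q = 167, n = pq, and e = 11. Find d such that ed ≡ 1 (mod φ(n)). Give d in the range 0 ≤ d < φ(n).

φ(n) = (p−1)(q−1) = 310·166 = 51460.
Need d with 11·d ≡ 1 (mod 51460). Apply the extended Euclidean algorithm:
51460 = 4678×11 + 2
11 = 5×2 + 1
2 = 2×1 + 0
Back-substitute:
1 = 11 − 5·2
1 = −5·51460 + 23391·11
So 11·23391 ≡ 1 (mod 51460), hence d = 23391.

23391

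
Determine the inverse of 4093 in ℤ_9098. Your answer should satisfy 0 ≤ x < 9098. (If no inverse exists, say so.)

Extended Euclidean algorithm:
9098 = 2·4093 + 912
4093 = 4·912 + 445
912 = 2·445 + 22
445 = 20·22 + 5
22 = 4·5 + 2
5 = 2·2 + 1
2 = 2·1 + 0
Since gcd(4093, 9098) = 1, back-substitute to write 1 as a combination:
1 = 5 − 2·2
1 = −2·22 + 9·5
1 = 9·445 − 182·22
1 = −182·912 + 373·445
1 = 373·4093 − 1674·912
1 = −1674·9098 + 3721·4093
So 4093·3721 ≡ 1 (mod 9098).

3721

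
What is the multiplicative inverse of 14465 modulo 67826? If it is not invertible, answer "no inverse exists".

no inverse exists

Euclidean algorithm on 67826, 14465:
67826 = 4*14465 + 9966
14465 = 1*9966 + 4499
9966 = 2*4499 + 968
4499 = 4*968 + 627
968 = 1*627 + 341
627 = 1*341 + 286
341 = 1*286 + 55
286 = 5*55 + 11
55 = 5*11 + 0
gcd(14465, 67826) = 11 ≠ 1, so 14465 has no multiplicative inverse modulo 67826.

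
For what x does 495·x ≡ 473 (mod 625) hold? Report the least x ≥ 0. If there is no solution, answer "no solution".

gcd(495, 625):
625 = 1·495 + 130
495 = 3·130 + 105
130 = 1·105 + 25
105 = 4·25 + 5
25 = 5·5 + 0
gcd = 5, but 5 ∤ 473, so the congruence has no solution.

no solution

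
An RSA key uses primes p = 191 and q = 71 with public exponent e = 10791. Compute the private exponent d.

10411

φ(n) = (p−1)(q−1) = 190·70 = 13300.
Need d with 10791·d ≡ 1 (mod 13300). Apply the extended Euclidean algorithm:
13300 = 1·10791 + 2509
10791 = 4·2509 + 755
2509 = 3·755 + 244
755 = 3·244 + 23
244 = 10·23 + 14
23 = 1·14 + 9
14 = 1·9 + 5
9 = 1·5 + 4
5 = 1·4 + 1
4 = 4·1 + 0
Back-substitute:
1 = 5 − 4
1 = −9 + 2·5
1 = 2·14 − 3·9
1 = −3·23 + 5·14
1 = 5·244 − 53·23
1 = −53·755 + 164·244
1 = 164·2509 − 545·755
1 = −545·10791 + 2344·2509
1 = 2344·13300 − 2889·10791
So 10791·(-2889) ≡ 1 (mod 13300), hence d ≡ -2889 ≡ 10411 (mod 13300).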